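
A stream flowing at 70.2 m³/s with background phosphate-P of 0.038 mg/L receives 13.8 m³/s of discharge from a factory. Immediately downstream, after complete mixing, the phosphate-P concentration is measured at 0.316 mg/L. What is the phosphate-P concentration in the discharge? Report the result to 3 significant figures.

1.73 mg/L

Mass balance: 70.20·0.03800 + 13.80·Cₑ = 84.00·0.3160
→ Cₑ = (84.00·0.3160 − 70.20·0.03800) / 13.80 = 1.730 mg/L.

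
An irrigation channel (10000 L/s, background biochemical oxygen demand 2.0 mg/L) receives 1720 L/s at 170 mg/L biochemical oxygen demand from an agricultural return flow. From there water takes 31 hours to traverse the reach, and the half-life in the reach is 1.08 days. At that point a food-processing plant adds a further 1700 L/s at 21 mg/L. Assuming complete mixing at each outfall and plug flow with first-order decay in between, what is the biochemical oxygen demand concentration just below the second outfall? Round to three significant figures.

12.8 mg/L

Mixed concentration C = ΣQC/ΣQ = (10000·2.000 + 1720·170.0) / 11720 = 312400/11720 = 26.66 mg/L; combined flow 11720 L/s.
Half-life 1.08 d → k = ln 2 / 1.08 = 0.6418 d⁻¹.
After decay, C = 26.66 × e^(−kt) = 26.66 × 0.4365 = 11.63 mg/L.
At the second outfall, C = (11720·11.63 + 1700·21.00) / (11720 + 1700) = 12.82 mg/L.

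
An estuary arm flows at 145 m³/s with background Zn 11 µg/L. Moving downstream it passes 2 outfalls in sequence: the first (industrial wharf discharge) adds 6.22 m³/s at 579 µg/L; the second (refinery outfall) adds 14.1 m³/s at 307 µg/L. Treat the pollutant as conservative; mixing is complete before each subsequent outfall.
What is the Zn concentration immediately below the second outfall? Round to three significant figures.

57.6 µg/L

Outfall 1: combined Q = 151.2 m³/s; C = (145.0·11.00 + 6.220·579.0)/151.2 = 34.36 µg/L.
Outfall 2: combined Q = 165.3 m³/s; C = (151.2·34.36 + 14.10·307.0)/165.3 = 57.62 µg/L.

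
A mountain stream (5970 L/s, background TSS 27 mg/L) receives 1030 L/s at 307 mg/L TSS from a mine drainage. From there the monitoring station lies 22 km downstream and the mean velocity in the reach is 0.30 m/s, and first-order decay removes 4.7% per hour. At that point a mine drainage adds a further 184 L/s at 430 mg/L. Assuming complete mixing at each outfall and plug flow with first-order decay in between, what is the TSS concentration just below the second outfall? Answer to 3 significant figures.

35.9 mg/L

Mixed concentration C = ΣQC/ΣQ = (5970·27.00 + 1030·307.0) / 7000 = 477400/7000 = 68.20 mg/L; combined flow 7000 L/s.
Travel time t = 22·1000 / 0.30 = 73330 s = 20.37 h.
4.7%/h lost → k = −ln(1 − 0.047) = 0.04814 h⁻¹.
Decay over the reach: 68.20·exp(−kt) = 68.20·0.3751 = 25.58 mg/L.
At the second outfall, C = (7000·25.58 + 184.0·430.0) / (7000 + 184.0) = 35.94 mg/L.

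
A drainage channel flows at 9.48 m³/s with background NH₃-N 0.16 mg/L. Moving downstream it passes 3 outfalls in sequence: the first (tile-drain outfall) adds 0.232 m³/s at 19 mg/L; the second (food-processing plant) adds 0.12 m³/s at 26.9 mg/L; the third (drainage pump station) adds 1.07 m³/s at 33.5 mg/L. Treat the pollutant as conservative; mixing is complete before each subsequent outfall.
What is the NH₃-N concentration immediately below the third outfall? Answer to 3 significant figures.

After outfall 1: Q = 9.480 + 0.2320 = 9.712 m³/s; C = (9.480·0.1600 + 0.2320·19.00)/9.712 = 0.6100 mg/L.
After outfall 2: Q = 9.712 + 0.1200 = 9.832 m³/s; C = (9.712·0.6100 + 0.1200·26.90)/9.832 = 0.9309 mg/L.
After outfall 3: Q = 9.832 + 1.070 = 10.90 m³/s; C = (9.832·0.9309 + 1.070·33.50)/10.90 = 4.127 mg/L.

4.13 mg/L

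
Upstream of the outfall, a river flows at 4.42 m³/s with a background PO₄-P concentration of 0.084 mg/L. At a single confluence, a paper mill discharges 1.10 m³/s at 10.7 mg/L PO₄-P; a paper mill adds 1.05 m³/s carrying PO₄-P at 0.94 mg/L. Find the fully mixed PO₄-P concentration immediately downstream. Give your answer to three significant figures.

Mixed concentration C = ΣQC/ΣQ = (4.420·0.08400 + 1.100·10.70 + 1.050·0.9400) / 6.570 = 13.13/6.570 = 1.998 mg/L.

2.00 mg/L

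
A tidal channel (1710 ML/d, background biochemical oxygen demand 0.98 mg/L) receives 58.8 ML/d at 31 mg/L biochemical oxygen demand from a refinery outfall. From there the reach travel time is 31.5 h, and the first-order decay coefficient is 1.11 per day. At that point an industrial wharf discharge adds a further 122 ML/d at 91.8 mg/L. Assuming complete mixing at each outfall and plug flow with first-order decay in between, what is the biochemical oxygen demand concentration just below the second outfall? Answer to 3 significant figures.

6.35 mg/L

After mixing, C = (1710·0.9800 + 58.80·31.00) / 1769 = 3499/1769 = 1.978 mg/L; combined flow 1769 ML/d.
First-order decay: C = 1.978·exp(−k·t) = 1.978·0.2330 = 0.4608 mg/L.
Second outfall: C = (1769·0.4608 + 122.0·91.80)/1891 = 6.354 mg/L.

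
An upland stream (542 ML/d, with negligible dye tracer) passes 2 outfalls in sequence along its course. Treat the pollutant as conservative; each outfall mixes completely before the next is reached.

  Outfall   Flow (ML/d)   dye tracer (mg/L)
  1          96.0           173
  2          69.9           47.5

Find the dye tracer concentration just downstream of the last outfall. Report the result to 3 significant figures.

28.2 mg/L

Below outfall 1: Q → 638.0 ML/d, C = (542.0·0 + 96.00·173.0)/638.0 = 26.03 mg/L.
Below outfall 2: Q → 707.9 ML/d, C = (638.0·26.03 + 69.90·47.50)/707.9 = 28.15 mg/L.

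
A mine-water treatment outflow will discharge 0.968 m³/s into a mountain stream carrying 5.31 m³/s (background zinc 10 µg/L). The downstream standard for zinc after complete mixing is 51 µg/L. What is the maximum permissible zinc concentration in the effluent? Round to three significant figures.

276 µg/L

At the limit, (Qr·Cr + Qe·Cₑ)/(Qr + Qe) = 51:
Cₑ = (6.278·51 − 5.310·10.00) / 0.9680 = 275.9 µg/L.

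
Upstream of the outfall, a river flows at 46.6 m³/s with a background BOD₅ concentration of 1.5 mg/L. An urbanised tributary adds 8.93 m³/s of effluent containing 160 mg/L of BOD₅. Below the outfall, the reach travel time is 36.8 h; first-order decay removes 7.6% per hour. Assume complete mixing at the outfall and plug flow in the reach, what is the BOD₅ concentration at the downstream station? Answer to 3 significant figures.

1.47 mg/L

Flow-weighted average: C = (46.60·1.500 + 8.930·160.0) / 55.53 = 1499/55.53 = 26.99 mg/L.
7.6%/h lost → k = −ln(1 − 0.076) = 0.07904 h⁻¹.
First-order decay: C = 26.99·exp(−k·t) = 26.99·0.05454 = 1.472 mg/L.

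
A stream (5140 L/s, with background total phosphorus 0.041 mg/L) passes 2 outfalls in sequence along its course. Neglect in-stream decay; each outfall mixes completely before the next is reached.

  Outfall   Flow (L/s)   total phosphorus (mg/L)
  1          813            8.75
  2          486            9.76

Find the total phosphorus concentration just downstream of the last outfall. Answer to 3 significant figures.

Outfall 1: combined Q = 5953 L/s; C = (5140·0.04100 + 813.0·8.750)/5953 = 1.230 mg/L.
Outfall 2: combined Q = 6439 L/s; C = (5953·1.230 + 486.0·9.760)/6439 = 1.874 mg/L.

1.87 mg/L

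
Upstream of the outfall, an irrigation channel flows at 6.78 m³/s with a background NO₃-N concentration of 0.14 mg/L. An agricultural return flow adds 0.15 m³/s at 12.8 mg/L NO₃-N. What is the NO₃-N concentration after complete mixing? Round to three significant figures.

0.414 mg/L

After mixing, C = (6.780·0.1400 + 0.1500·12.80) / 6.930 = 2.869/6.930 = 0.4140 mg/L.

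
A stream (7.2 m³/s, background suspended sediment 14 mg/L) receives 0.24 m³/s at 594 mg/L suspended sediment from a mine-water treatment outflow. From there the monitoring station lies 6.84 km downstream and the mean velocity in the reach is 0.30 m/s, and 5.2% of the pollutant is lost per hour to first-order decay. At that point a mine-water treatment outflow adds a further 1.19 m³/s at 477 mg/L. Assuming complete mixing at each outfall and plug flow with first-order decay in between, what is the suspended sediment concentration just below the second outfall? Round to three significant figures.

85.9 mg/L

Mass balance: C = (7.200·14.00 + 0.2400·594.0) / 7.440 = 243.4/7.440 = 32.71 mg/L; combined flow 7.440 m³/s.
Travel time t = 6.84·1000 / 0.30 = 22800 s = 6.333 h.
5.2%/h lost → k = −ln(1 − 0.052) = 0.05340 h⁻¹.
After decay, C = 32.71 × e^(−kt) = 32.71 × 0.7130 = 23.32 mg/L.
At the second outfall, C = (7.440·23.32 + 1.190·477.0) / (7.440 + 1.190) = 85.88 mg/L.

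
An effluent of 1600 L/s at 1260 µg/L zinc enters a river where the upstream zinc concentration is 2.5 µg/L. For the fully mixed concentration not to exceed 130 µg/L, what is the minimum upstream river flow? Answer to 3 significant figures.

Set C_mix = 130: (Q·2.500 + 1600·1260) / (Q + 1600) = 130
→ Q = 1600·(1260 − 130)/(130 − 2.500) = 14180 L/s.

14200 L/s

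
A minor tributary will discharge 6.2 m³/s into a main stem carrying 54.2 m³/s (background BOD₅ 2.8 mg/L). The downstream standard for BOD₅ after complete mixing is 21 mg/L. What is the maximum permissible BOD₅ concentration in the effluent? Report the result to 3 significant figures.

At the limit, (Qr·Cr + Qe·Cₑ)/(Qr + Qe) = 21:
Cₑ = (60.40·21 − 54.20·2.800) / 6.200 = 180.1 mg/L.

180 mg/L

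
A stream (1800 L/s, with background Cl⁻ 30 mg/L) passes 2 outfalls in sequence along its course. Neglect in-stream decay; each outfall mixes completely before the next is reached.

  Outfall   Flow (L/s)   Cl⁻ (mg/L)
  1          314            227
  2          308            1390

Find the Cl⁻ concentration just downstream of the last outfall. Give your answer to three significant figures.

228 mg/L

After outfall 1: Q = 1800 + 314.0 = 2114 L/s; C = (1800·30.00 + 314.0·227.0)/2114 = 59.26 mg/L.
After outfall 2: Q = 2114 + 308.0 = 2422 L/s; C = (2114·59.26 + 308.0·1390)/2422 = 228.5 mg/L.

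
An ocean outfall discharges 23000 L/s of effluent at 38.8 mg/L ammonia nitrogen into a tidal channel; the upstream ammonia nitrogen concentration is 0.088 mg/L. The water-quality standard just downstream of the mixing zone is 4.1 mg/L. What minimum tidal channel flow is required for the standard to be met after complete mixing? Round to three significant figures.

Set C_mix = 4.1: (Q·0.08800 + 23000·38.80) / (Q + 23000) = 4.1
→ Q = 23000·(38.80 − 4.1)/(4.1 − 0.08800) = 198900 L/s.

199000 L/s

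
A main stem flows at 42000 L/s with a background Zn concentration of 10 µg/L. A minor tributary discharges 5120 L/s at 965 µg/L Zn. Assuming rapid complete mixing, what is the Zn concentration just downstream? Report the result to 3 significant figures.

Mixed concentration C = ΣQC/ΣQ = (42000·10.00 + 5120·965.0) / 47120 = 5361000/47120 = 113.8 µg/L.

114 µg/L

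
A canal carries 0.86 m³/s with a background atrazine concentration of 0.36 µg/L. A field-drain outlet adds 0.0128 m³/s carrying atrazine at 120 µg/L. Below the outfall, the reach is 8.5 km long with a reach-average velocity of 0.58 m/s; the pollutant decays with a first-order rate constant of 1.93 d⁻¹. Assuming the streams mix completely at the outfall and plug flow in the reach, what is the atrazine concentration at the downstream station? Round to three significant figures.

After mixing, C = (0.8600·0.3600 + 0.01280·120.0) / 0.8728 = 1.846/0.8728 = 2.115 µg/L.
Travel time t = 8.5·1000 / 0.58 = 14660 s = 4.071 h.
Decay over the reach: 2.115·exp(−kt) = 2.115·0.7208 = 1.524 µg/L.

1.52 µg/L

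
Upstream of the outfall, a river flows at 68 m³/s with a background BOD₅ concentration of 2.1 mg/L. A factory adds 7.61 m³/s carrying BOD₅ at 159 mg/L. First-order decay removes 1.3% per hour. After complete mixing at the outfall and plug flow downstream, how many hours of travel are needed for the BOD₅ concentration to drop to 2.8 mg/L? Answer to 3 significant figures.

After mixing, C = (68.00·2.100 + 7.610·159.0) / 75.61 = 1353/75.61 = 17.89 mg/L.
1.3%/h lost → k = −ln(1 − 0.013) = 0.01309 h⁻¹.
17.89·exp(−k·t) = 2.8 → t = ln(17.89/2.8)/k = 510300 s = 141.7 h.

142 h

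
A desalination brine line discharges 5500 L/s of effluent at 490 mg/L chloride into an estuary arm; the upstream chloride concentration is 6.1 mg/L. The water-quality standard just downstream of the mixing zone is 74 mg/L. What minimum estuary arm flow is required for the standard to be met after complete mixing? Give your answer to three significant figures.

33700 L/s

Set C_mix = 74: (Q·6.100 + 5500·490.0) / (Q + 5500) = 74
→ Q = 5500·(490.0 − 74)/(74 − 6.100) = 33700 L/s.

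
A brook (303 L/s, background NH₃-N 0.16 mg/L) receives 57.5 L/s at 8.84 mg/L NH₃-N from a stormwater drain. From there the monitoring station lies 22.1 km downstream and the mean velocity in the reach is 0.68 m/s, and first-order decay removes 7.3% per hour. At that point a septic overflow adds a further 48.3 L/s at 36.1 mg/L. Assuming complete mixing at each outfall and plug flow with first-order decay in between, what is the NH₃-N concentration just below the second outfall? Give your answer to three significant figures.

Conservation of mass: C = (303.0·0.1600 + 57.50·8.840) / 360.5 = 556.8/360.5 = 1.544 mg/L; combined flow 360.5 L/s.
Travel time t = 22.1·1000 / 0.68 = 32500 s = 9.028 h.
7.3%/h lost → k = −ln(1 − 0.073) = 0.07580 h⁻¹.
After decay, C = 1.544 × e^(−kt) = 1.544 × 0.5044 = 0.7791 mg/L.
At the second outfall, C = (360.5·0.7791 + 48.30·36.10) / (360.5 + 48.30) = 4.952 mg/L.

4.95 mg/L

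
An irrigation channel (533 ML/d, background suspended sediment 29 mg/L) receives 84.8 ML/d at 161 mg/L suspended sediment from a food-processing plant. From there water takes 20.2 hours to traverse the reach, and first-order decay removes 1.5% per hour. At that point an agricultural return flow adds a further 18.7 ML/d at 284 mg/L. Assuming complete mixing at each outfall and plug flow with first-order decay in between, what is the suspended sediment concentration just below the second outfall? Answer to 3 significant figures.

Mass balance: C = (533.0·29.00 + 84.80·161.0) / 617.8 = 29110/617.8 = 47.12 mg/L; combined flow 617.8 ML/d.
1.5%/h lost → k = −ln(1 − 0.015) = 0.01511 h⁻¹.
After decay, C = 47.12 × e^(−kt) = 47.12 × 0.7369 = 34.72 mg/L.
Second outfall: C = (617.8·34.72 + 18.70·284.0)/636.5 = 42.05 mg/L.

42.0 mg/L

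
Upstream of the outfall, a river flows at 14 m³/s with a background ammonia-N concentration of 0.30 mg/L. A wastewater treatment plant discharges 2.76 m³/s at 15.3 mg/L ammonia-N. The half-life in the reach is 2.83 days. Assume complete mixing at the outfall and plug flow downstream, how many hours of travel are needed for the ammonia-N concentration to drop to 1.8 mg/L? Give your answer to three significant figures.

Conservation of mass: C = (14.00·0.3000 + 2.760·15.30) / 16.76 = 46.43/16.76 = 2.770 mg/L.
Half-life 2.83 d → k = ln 2 / 2.83 = 0.2449 d⁻¹.
2.770·exp(−k·t) = 1.8 → t = ln(2.770/1.8)/k = 152100 s = 42.24 h.

42.2 h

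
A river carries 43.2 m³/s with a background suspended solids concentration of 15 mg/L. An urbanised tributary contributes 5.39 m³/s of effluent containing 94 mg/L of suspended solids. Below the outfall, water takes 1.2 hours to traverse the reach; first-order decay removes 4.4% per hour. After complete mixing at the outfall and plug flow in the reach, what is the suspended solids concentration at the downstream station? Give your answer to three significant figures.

22.5 mg/L

Flow-weighted average: C = (43.20·15.00 + 5.390·94.00) / 48.59 = 1155/48.59 = 23.76 mg/L.
4.4%/h lost → k = −ln(1 − 0.044) = 0.04500 h⁻¹.
First-order decay: C = 23.76·exp(−k·t) = 23.76·0.9474 = 22.51 mg/L.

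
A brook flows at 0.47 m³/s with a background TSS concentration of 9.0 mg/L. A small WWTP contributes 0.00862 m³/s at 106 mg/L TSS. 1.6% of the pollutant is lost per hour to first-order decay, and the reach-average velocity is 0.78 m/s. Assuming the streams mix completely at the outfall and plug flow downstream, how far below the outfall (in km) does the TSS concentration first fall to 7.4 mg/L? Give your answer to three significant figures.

After mixing, C = (0.4700·9.000 + 0.008620·106.0) / 0.4786 = 5.144/0.4786 = 10.75 mg/L.
1.6%/h lost → k = −ln(1 − 0.016) = 0.01613 h⁻¹.
Set 10.75·exp(−k·t) = 7.4 → t = ln(10.75/7.4)/k = 83280 s = 23.13 h.
Distance = v·t = 0.78·83280 = 64960 m = 64.96 km.

65.0 km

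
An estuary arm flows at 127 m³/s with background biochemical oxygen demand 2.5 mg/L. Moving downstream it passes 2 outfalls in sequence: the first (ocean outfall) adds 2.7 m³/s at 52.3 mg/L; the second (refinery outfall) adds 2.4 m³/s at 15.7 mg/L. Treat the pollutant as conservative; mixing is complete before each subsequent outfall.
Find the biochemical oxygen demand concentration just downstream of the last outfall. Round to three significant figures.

Outfall 1: combined Q = 129.7 m³/s; C = (127.0·2.500 + 2.700·52.30)/129.7 = 3.537 mg/L.
Outfall 2: combined Q = 132.1 m³/s; C = (129.7·3.537 + 2.400·15.70)/132.1 = 3.758 mg/L.

3.76 mg/L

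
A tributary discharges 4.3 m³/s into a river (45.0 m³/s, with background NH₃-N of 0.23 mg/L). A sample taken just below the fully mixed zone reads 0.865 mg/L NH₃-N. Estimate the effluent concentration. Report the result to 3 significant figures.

Mass balance: 45.00·0.2300 + 4.300·Cₑ = 49.30·0.8650
→ Cₑ = (49.30·0.8650 − 45.00·0.2300) / 4.300 = 7.510 mg/L.

7.51 mg/L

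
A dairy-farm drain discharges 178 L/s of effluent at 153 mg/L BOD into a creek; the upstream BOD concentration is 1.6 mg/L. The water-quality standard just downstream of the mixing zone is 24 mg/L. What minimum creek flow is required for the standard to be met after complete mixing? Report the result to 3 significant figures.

1030 L/s

Set C_mix = 24: (Q·1.600 + 178.0·153.0) / (Q + 178.0) = 24
→ Q = 178.0·(153.0 − 24)/(24 − 1.600) = 1025 L/s.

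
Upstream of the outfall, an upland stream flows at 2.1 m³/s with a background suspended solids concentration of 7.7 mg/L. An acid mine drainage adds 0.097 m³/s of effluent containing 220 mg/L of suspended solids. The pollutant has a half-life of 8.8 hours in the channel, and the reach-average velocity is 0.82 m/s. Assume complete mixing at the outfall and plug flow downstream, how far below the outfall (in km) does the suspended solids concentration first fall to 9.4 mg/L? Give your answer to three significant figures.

Mass balance: C = (2.100·7.700 + 0.09700·220.0) / 2.197 = 37.51/2.197 = 17.07 mg/L.
Half-life 8.8 h → k = ln 2 / 8.8 = 0.07877 h⁻¹ = 1.890 d⁻¹.
Set 17.07·exp(−k·t) = 9.4 → t = ln(17.07/9.4)/k = 27280 s = 7.577 h.
Distance = v·t = 0.82·27280 = 22370 m = 22.37 km.

22.4 km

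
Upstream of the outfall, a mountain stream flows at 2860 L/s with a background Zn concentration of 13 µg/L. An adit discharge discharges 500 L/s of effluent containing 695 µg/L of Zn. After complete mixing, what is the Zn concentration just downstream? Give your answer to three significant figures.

After mixing, C = (2860·13.00 + 500.0·695.0) / 3360 = 384700/3360 = 114.5 µg/L.

114 µg/L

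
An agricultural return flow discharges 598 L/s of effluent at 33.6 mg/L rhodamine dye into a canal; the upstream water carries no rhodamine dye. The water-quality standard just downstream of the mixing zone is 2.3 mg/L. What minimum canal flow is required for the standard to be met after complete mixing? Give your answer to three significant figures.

Set C_mix = 2.3: (Q·0 + 598.0·33.60) / (Q + 598.0) = 2.3
→ Q = 598.0·(33.60 − 2.3)/(2.3 − 0) = 8138 L/s.

8140 L/s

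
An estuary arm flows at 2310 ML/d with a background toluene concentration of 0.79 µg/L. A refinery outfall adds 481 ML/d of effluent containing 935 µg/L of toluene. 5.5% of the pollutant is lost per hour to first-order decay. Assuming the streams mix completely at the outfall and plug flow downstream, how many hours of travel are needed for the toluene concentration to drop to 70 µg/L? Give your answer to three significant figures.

Conservation of mass: C = (2310·0.7900 + 481.0·935.0) / 2791 = 451600/2791 = 161.8 µg/L.
5.5%/h lost → k = −ln(1 − 0.055) = 0.05657 h⁻¹.
161.8·exp(−k·t) = 70 → t = ln(161.8/70)/k = 53320 s = 14.81 h.

14.8 h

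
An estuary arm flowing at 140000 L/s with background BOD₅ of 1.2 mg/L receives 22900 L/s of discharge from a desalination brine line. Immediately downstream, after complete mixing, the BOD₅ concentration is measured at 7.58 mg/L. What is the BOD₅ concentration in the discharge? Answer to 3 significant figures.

46.6 mg/L

Mass balance: 140000·1.200 + 22900·Cₑ = 162900·7.580
→ Cₑ = (162900·7.580 − 140000·1.200) / 22900 = 46.58 mg/L.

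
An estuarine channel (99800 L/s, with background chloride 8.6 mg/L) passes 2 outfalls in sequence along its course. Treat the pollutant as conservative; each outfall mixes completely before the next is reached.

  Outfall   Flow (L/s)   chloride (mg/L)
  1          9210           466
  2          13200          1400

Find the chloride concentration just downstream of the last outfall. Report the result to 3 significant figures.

193 mg/L

Below outfall 1: Q → 109000 L/s, C = (99800·8.600 + 9210·466.0)/109000 = 47.24 mg/L.
Below outfall 2: Q → 122200 L/s, C = (109000·47.24 + 13200·1400)/122200 = 193.4 mg/L.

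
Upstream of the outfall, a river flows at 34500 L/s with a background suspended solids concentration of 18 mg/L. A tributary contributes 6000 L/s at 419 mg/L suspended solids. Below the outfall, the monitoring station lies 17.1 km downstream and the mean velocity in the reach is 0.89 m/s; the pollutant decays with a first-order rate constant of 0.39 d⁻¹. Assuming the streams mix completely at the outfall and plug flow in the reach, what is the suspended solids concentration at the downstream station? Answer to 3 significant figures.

71.0 mg/L

Flow-weighted average: C = (34500·18.00 + 6000·419.0) / 40500 = 3135000/40500 = 77.41 mg/L.
Travel time t = 17.1·1000 / 0.89 = 19210 s = 5.337 h.
Decay over the reach: 77.41·exp(−kt) = 77.41·0.9169 = 70.98 mg/L.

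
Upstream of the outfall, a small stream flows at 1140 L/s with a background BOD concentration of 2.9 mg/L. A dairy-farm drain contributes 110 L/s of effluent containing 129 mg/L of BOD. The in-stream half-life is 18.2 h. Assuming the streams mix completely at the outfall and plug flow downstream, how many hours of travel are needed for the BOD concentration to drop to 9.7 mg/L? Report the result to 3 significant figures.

9.63 h

Mass balance: C = (1140·2.900 + 110.0·129.0) / 1250 = 17500/1250 = 14.00 mg/L.
Half-life 18.2 h → k = ln 2 / 18.2 = 0.03809 h⁻¹ = 0.9140 d⁻¹.
14.00·exp(−k·t) = 9.7 → t = ln(14.00/9.7)/k = 34660 s = 9.629 h.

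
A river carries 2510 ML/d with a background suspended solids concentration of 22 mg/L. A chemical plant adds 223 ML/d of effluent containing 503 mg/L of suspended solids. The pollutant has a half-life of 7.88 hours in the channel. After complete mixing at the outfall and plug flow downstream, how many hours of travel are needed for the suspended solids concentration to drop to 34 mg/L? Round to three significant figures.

6.69 h

Flow-weighted average: C = (2510·22.00 + 223.0·503.0) / 2733 = 167400/2733 = 61.25 mg/L.
Half-life 7.88 h → k = ln 2 / 7.88 = 0.08796 h⁻¹ = 2.111 d⁻¹.
61.25·exp(−k·t) = 34 → t = ln(61.25/34)/k = 24090 s = 6.691 h.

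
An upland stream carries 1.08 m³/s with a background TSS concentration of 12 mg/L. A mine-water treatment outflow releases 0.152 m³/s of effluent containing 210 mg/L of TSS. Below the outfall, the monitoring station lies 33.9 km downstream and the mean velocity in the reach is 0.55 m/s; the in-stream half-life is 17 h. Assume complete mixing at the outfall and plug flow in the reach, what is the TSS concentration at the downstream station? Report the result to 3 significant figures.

18.1 mg/L

Mass balance: C = (1.080·12.00 + 0.1520·210.0) / 1.232 = 44.88/1.232 = 36.43 mg/L.
Travel time t = 33.9·1000 / 0.55 = 61640 s = 17.12 h.
Half-life 17 h → k = ln 2 / 17 = 0.04077 h⁻¹ = 0.9786 d⁻¹.
Applying C = C₀e^(−kt): 36.43 × 0.4975 = 18.12 mg/L.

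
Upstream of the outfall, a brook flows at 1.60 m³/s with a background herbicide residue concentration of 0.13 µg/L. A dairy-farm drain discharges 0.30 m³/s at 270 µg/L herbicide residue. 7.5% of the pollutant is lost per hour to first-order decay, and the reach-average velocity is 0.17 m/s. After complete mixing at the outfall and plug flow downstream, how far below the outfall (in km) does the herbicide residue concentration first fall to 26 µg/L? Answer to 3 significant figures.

3.90 km

Flow-weighted average: C = (1.600·0.1300 + 0.3000·270.0) / 1.900 = 81.21/1.900 = 42.74 µg/L.
7.5%/h lost → k = −ln(1 − 0.075) = 0.07796 h⁻¹.
Set 42.74·exp(−k·t) = 26 → t = ln(42.74/26)/k = 22950 s = 6.376 h.
Distance = v·t = 0.17·22950 = 3902 m = 3.902 km.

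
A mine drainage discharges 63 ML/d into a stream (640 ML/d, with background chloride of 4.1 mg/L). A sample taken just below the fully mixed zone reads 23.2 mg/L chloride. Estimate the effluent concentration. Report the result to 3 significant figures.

Mass balance: 640.0·4.100 + 63.00·Cₑ = 703.0·23.20
→ Cₑ = (703.0·23.20 − 640.0·4.100) / 63.00 = 217.2 mg/L.

217 mg/L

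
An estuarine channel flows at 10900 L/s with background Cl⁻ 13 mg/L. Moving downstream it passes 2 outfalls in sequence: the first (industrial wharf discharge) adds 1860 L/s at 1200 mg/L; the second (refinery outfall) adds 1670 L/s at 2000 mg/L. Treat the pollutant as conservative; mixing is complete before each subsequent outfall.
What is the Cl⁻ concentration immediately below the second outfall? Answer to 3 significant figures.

After outfall 1: Q = 10900 + 1860 = 12760 L/s; C = (10900·13.00 + 1860·1200)/12760 = 186.0 mg/L.
After outfall 2: Q = 12760 + 1670 = 14430 L/s; C = (12760·186.0 + 1670·2000)/14430 = 396.0 mg/L.

396 mg/L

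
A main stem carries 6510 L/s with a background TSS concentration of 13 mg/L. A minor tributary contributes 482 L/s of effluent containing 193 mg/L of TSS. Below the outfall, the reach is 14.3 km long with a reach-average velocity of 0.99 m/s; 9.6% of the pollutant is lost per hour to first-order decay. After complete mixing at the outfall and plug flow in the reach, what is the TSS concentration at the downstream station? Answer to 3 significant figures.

16.9 mg/L

Mass balance: C = (6510·13.00 + 482.0·193.0) / 6992 = 177700/6992 = 25.41 mg/L.
Travel time t = 14.3·1000 / 0.99 = 14440 s = 4.012 h.
9.6%/h lost → k = −ln(1 − 0.096) = 0.1009 h⁻¹.
First-order decay: C = 25.41·exp(−k·t) = 25.41·0.6670 = 16.95 mg/L.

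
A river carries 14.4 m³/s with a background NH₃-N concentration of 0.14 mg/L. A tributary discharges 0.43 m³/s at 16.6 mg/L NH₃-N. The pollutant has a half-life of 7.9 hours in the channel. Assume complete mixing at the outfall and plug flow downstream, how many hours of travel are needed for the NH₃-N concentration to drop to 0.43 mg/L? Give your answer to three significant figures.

Conservation of mass: C = (14.40·0.1400 + 0.4300·16.60) / 14.83 = 9.154/14.83 = 0.6173 mg/L.
Half-life 7.9 h → k = ln 2 / 7.9 = 0.08774 h⁻¹ = 2.106 d⁻¹.
0.6173·exp(−k·t) = 0.43 → t = ln(0.6173/0.43)/k = 14830 s = 4.120 h.

4.12 h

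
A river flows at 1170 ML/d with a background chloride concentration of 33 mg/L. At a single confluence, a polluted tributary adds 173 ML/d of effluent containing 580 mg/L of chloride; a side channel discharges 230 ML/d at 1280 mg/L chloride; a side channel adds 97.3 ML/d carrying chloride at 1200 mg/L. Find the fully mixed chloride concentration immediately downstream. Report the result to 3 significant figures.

Mass balance: C = (1170·33.00 + 173.0·580.0 + 230.0·1280 + 97.30·1200) / 1670 = 550100/1670 = 329.3 mg/L.

329 mg/L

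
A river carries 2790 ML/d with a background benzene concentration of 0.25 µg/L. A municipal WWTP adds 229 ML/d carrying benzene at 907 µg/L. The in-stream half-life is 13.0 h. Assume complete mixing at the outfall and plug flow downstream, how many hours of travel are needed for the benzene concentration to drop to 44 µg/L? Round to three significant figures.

8.45 h

Mass balance: C = (2790·0.2500 + 229.0·907.0) / 3019 = 208400/3019 = 69.03 µg/L.
Half-life 13.0 h → k = ln 2 / 13.0 = 0.05332 h⁻¹ = 1.280 d⁻¹.
69.03·exp(−k·t) = 44 → t = ln(69.03/44)/k = 30410 s = 8.446 h.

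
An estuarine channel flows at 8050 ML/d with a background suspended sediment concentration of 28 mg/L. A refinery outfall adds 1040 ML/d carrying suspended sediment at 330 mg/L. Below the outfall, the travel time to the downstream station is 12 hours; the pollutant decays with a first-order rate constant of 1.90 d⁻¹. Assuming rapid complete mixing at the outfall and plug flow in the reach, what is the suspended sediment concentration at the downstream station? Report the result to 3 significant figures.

24.2 mg/L

After mixing, C = (8050·28.00 + 1040·330.0) / 9090 = 568600/9090 = 62.55 mg/L.
First-order decay: C = 62.55·exp(−k·t) = 62.55·0.3867 = 24.19 mg/L.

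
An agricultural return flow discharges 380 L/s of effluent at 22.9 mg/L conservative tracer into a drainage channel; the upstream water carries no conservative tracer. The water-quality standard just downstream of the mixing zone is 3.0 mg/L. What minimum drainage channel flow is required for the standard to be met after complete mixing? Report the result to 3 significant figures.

Set C_mix = 3.0: (Q·0 + 380.0·22.90) / (Q + 380.0) = 3.0
→ Q = 380.0·(22.90 − 3.0)/(3.0 − 0) = 2521 L/s.

2520 L/s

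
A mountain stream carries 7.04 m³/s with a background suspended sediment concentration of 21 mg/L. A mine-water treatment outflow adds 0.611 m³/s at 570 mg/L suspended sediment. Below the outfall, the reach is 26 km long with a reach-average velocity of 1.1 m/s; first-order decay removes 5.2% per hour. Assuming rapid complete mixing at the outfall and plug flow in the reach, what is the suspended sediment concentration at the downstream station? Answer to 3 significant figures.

45.7 mg/L

Flow-weighted average: C = (7.040·21.00 + 0.6110·570.0) / 7.651 = 496.1/7.651 = 64.84 mg/L.
Travel time t = 26·1000 / 1.1 = 23640 s = 6.566 h.
5.2%/h lost → k = −ln(1 − 0.052) = 0.05340 h⁻¹.
First-order decay: C = 64.84·exp(−k·t) = 64.84·0.7043 = 45.67 mg/L.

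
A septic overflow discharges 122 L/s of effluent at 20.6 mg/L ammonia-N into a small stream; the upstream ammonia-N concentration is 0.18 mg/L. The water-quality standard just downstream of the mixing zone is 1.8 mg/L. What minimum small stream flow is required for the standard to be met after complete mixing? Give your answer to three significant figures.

Set C_mix = 1.8: (Q·0.1800 + 122.0·20.60) / (Q + 122.0) = 1.8
→ Q = 122.0·(20.60 − 1.8)/(1.8 − 0.1800) = 1416 L/s.

1420 L/s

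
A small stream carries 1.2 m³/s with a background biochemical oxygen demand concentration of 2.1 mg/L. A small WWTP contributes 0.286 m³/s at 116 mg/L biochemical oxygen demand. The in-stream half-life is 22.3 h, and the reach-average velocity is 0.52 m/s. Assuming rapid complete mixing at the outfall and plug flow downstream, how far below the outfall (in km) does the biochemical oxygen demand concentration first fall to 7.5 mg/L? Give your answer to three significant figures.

70.1 km

Conservation of mass: C = (1.200·2.100 + 0.2860·116.0) / 1.486 = 35.70/1.486 = 24.02 mg/L.
Half-life 22.3 h → k = ln 2 / 22.3 = 0.03108 h⁻¹ = 0.7460 d⁻¹.
Set 24.02·exp(−k·t) = 7.5 → t = ln(24.02/7.5)/k = 134800 s = 37.45 h.
Distance = v·t = 0.52·134800 = 70110 m = 70.11 km.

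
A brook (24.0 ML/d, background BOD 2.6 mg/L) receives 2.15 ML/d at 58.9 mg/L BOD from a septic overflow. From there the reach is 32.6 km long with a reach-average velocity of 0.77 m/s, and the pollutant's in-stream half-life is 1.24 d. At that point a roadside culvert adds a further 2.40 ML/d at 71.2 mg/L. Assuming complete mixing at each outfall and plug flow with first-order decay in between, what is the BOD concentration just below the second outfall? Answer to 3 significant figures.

11.0 mg/L

Mixed concentration C = ΣQC/ΣQ = (24.00·2.600 + 2.150·58.90) / 26.15 = 189.0/26.15 = 7.229 mg/L; combined flow 26.15 ML/d.
Travel time t = 32.6·1000 / 0.77 = 42340 s = 11.76 h.
Half-life 1.24 d → k = ln 2 / 1.24 = 0.5590 d⁻¹.
First-order decay: C = 7.229·exp(−k·t) = 7.229·0.7604 = 5.497 mg/L.
Second outfall: C = (26.15·5.497 + 2.400·71.20)/28.55 = 11.02 mg/L.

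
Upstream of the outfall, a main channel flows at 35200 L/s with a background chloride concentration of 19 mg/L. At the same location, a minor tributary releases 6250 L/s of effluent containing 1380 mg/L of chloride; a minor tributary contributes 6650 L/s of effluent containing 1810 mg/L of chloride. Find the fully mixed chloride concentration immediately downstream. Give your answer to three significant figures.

Mixed concentration C = ΣQC/ΣQ = (35200·19.00 + 6250·1380 + 6650·1810) / 48100 = 21330000/48100 = 443.5 mg/L.

443 mg/L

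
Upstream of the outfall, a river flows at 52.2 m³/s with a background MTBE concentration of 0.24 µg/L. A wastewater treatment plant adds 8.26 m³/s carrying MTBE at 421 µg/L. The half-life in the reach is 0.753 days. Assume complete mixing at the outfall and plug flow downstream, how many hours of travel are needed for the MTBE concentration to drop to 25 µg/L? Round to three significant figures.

After mixing, C = (52.20·0.2400 + 8.260·421.0) / 60.46 = 3490/60.46 = 57.72 µg/L.
Half-life 0.753 d → k = ln 2 / 0.753 = 0.9205 d⁻¹.
57.72·exp(−k·t) = 25 → t = ln(57.72/25)/k = 78540 s = 21.82 h.

21.8 h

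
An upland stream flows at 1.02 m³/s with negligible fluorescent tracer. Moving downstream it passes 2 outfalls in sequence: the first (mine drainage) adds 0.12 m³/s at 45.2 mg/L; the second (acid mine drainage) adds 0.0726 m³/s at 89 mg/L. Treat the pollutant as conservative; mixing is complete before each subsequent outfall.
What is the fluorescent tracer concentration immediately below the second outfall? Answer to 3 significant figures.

9.80 mg/L

After outfall 1: Q = 1.020 + 0.1200 = 1.140 m³/s; C = (1.020·0 + 0.1200·45.20)/1.140 = 4.758 mg/L.
After outfall 2: Q = 1.140 + 0.07260 = 1.213 m³/s; C = (1.140·4.758 + 0.07260·89.00)/1.213 = 9.802 mg/L.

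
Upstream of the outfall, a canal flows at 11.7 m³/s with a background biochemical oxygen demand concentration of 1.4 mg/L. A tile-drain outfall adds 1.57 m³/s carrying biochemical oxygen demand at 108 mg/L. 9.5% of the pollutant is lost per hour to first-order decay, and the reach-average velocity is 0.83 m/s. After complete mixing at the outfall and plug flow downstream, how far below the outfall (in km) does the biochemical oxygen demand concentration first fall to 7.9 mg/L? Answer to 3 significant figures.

After mixing, C = (11.70·1.400 + 1.570·108.0) / 13.27 = 185.9/13.27 = 14.01 mg/L.
9.5%/h lost → k = −ln(1 − 0.095) = 0.09982 h⁻¹.
Set 14.01·exp(−k·t) = 7.9 → t = ln(14.01/7.9)/k = 20670 s = 5.741 h.
Distance = v·t = 0.83·20670 = 17150 m = 17.15 km.

17.2 km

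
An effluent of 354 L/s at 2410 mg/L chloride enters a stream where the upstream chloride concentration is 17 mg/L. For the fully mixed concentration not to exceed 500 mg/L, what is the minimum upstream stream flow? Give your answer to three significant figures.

1400 L/s

Set C_mix = 500: (Q·17.00 + 354.0·2410) / (Q + 354.0) = 500
→ Q = 354.0·(2410 − 500)/(500 − 17.00) = 1400 L/s.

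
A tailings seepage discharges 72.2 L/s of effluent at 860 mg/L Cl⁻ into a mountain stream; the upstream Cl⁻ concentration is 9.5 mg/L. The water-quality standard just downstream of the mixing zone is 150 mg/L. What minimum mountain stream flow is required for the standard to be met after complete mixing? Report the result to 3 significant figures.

365 L/s

Set C_mix = 150: (Q·9.500 + 72.20·860.0) / (Q + 72.20) = 150
→ Q = 72.20·(860.0 − 150)/(150 − 9.500) = 364.9 L/s.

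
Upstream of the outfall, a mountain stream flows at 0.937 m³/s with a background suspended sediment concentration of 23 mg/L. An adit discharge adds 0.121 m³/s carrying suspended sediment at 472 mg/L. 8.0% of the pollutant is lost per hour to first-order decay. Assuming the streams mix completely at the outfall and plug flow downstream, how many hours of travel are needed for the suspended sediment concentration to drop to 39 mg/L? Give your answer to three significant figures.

7.74 h

Flow-weighted average: C = (0.9370·23.00 + 0.1210·472.0) / 1.058 = 78.66/1.058 = 74.35 mg/L.
8.0%/h lost → k = −ln(1 − 0.08) = 0.08338 h⁻¹.
74.35·exp(−k·t) = 39 → t = ln(74.35/39)/k = 27860 s = 7.738 h.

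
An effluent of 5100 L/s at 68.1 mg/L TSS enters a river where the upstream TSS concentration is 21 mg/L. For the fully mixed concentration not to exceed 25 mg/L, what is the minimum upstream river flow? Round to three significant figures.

Set C_mix = 25: (Q·21.00 + 5100·68.10) / (Q + 5100) = 25
→ Q = 5100·(68.10 − 25)/(25 − 21.00) = 54950 L/s.

55000 L/s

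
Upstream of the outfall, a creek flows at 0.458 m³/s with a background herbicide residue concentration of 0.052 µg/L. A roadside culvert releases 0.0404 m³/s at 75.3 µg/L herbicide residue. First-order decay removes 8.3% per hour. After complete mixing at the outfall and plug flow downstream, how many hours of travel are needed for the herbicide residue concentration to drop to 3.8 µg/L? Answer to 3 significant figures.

5.56 h

Mass balance: C = (0.4580·0.05200 + 0.04040·75.30) / 0.4984 = 3.066/0.4984 = 6.152 µg/L.
8.3%/h lost → k = −ln(1 − 0.083) = 0.08665 h⁻¹.
6.152·exp(−k·t) = 3.8 → t = ln(6.152/3.8)/k = 20010 s = 5.559 h.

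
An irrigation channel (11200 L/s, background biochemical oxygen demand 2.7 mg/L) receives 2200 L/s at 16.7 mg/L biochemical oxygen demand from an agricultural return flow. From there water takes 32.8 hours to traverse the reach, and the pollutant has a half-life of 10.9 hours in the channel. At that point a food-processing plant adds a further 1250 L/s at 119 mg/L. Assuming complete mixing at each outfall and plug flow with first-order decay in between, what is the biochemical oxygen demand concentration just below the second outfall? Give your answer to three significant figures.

10.7 mg/L

After mixing, C = (11200·2.700 + 2200·16.70) / 13400 = 66980/13400 = 4.999 mg/L; combined flow 13400 L/s.
Half-life 10.9 h → k = ln 2 / 10.9 = 0.06359 h⁻¹ = 1.526 d⁻¹.
After decay, C = 4.999 × e^(−kt) = 4.999 × 0.1242 = 0.6209 mg/L.
Second outfall: C = (13400·0.6209 + 1250·119.0)/14650 = 10.72 mg/L.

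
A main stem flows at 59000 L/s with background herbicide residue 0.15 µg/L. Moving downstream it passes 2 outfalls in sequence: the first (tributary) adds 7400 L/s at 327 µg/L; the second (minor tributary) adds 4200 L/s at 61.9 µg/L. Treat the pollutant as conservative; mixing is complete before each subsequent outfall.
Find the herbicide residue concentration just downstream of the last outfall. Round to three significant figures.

After outfall 1: Q = 59000 + 7400 = 66400 L/s; C = (59000·0.1500 + 7400·327.0)/66400 = 36.58 µg/L.
After outfall 2: Q = 66400 + 4200 = 70600 L/s; C = (66400·36.58 + 4200·61.90)/70600 = 38.08 µg/L.

38.1 µg/L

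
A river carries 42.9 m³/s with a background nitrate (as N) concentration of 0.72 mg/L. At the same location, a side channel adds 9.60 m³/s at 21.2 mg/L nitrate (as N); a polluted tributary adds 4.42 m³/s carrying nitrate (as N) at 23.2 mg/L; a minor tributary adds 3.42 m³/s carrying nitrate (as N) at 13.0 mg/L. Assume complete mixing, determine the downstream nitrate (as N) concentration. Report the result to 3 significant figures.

Flow-weighted average: C = (42.90·0.7200 + 9.600·21.20 + 4.420·23.20 + 3.420·13.00) / 60.34 = 381.4/60.34 = 6.321 mg/L.

6.32 mg/L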